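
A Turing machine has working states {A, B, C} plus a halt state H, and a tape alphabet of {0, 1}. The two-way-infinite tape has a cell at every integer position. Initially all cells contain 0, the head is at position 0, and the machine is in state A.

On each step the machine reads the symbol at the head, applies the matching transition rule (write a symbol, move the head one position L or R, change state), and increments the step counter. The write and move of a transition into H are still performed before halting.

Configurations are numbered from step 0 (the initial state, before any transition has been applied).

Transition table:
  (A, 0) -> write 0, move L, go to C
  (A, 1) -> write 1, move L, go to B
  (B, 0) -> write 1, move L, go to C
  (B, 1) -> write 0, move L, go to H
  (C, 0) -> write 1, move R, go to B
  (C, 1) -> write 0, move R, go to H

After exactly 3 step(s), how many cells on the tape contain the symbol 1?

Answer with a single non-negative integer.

Answer: 2

Derivation:
Step 1: in state A at pos 0, read 0 -> (A,0)->write 0,move L,goto C. Now: state=C, head=-1, tape[-2..1]=0000 (head:  ^)
Step 2: in state C at pos -1, read 0 -> (C,0)->write 1,move R,goto B. Now: state=B, head=0, tape[-2..1]=0100 (head:   ^)
Step 3: in state B at pos 0, read 0 -> (B,0)->write 1,move L,goto C. Now: state=C, head=-1, tape[-2..1]=0110 (head:  ^)
Cells containing 1 after step 3: {-1, 0} -> 2 cell(s)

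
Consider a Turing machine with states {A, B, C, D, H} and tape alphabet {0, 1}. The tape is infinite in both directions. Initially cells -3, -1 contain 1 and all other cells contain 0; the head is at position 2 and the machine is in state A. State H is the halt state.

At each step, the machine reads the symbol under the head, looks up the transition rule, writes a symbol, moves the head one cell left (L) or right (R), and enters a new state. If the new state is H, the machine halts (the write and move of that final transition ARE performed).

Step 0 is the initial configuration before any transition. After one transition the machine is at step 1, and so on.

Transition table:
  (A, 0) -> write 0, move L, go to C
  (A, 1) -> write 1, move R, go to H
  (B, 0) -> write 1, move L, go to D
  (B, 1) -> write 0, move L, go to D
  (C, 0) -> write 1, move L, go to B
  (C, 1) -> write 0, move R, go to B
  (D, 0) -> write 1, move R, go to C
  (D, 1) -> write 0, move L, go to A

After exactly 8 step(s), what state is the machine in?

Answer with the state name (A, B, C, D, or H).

Step 1: in state A at pos 2, read 0 -> (A,0)->write 0,move L,goto C. Now: state=C, head=1, tape[-4..3]=01010000 (head:      ^)
Step 2: in state C at pos 1, read 0 -> (C,0)->write 1,move L,goto B. Now: state=B, head=0, tape[-4..3]=01010100 (head:     ^)
Step 3: in state B at pos 0, read 0 -> (B,0)->write 1,move L,goto D. Now: state=D, head=-1, tape[-4..3]=01011100 (head:    ^)
Step 4: in state D at pos -1, read 1 -> (D,1)->write 0,move L,goto A. Now: state=A, head=-2, tape[-4..3]=01001100 (head:   ^)
Step 5: in state A at pos -2, read 0 -> (A,0)->write 0,move L,goto C. Now: state=C, head=-3, tape[-4..3]=01001100 (head:  ^)
Step 6: in state C at pos -3, read 1 -> (C,1)->write 0,move R,goto B. Now: state=B, head=-2, tape[-4..3]=00001100 (head:   ^)
Step 7: in state B at pos -2, read 0 -> (B,0)->write 1,move L,goto D. Now: state=D, head=-3, tape[-4..3]=00101100 (head:  ^)
Step 8: in state D at pos -3, read 0 -> (D,0)->write 1,move R,goto C. Now: state=C, head=-2, tape[-4..3]=01101100 (head:   ^)

Answer: C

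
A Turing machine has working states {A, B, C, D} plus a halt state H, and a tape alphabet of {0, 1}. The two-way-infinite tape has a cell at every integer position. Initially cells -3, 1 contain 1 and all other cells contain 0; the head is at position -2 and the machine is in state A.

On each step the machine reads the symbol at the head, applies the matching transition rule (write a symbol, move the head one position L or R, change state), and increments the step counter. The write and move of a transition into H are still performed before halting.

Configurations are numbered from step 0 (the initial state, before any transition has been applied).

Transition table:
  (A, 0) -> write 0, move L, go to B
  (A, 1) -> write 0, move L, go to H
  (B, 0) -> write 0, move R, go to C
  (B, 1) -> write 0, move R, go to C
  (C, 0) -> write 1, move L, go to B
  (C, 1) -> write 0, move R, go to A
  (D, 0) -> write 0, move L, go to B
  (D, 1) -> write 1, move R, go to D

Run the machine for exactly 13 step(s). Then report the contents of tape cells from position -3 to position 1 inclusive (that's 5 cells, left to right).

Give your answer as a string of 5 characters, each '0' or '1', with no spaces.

Step 1: in state A at pos -2, read 0 -> (A,0)->write 0,move L,goto B. Now: state=B, head=-3, tape[-4..2]=0100010 (head:  ^)
Step 2: in state B at pos -3, read 1 -> (B,1)->write 0,move R,goto C. Now: state=C, head=-2, tape[-4..2]=0000010 (head:   ^)
Step 3: in state C at pos -2, read 0 -> (C,0)->write 1,move L,goto B. Now: state=B, head=-3, tape[-4..2]=0010010 (head:  ^)
Step 4: in state B at pos -3, read 0 -> (B,0)->write 0,move R,goto C. Now: state=C, head=-2, tape[-4..2]=0010010 (head:   ^)
Step 5: in state C at pos -2, read 1 -> (C,1)->write 0,move R,goto A. Now: state=A, head=-1, tape[-4..2]=0000010 (head:    ^)
Step 6: in state A at pos -1, read 0 -> (A,0)->write 0,move L,goto B. Now: state=B, head=-2, tape[-4..2]=0000010 (head:   ^)
Step 7: in state B at pos -2, read 0 -> (B,0)->write 0,move R,goto C. Now: state=C, head=-1, tape[-4..2]=0000010 (head:    ^)
Step 8: in state C at pos -1, read 0 -> (C,0)->write 1,move L,goto B. Now: state=B, head=-2, tape[-4..2]=0001010 (head:   ^)
Step 9: in state B at pos -2, read 0 -> (B,0)->write 0,move R,goto C. Now: state=C, head=-1, tape[-4..2]=0001010 (head:    ^)
Step 10: in state C at pos -1, read 1 -> (C,1)->write 0,move R,goto A. Now: state=A, head=0, tape[-4..2]=0000010 (head:     ^)
Step 11: in state A at pos 0, read 0 -> (A,0)->write 0,move L,goto B. Now: state=B, head=-1, tape[-4..2]=0000010 (head:    ^)
Step 12: in state B at pos -1, read 0 -> (B,0)->write 0,move R,goto C. Now: state=C, head=0, tape[-4..2]=0000010 (head:     ^)
Step 13: in state C at pos 0, read 0 -> (C,0)->write 1,move L,goto B. Now: state=B, head=-1, tape[-4..2]=0000110 (head:    ^)

Answer: 00011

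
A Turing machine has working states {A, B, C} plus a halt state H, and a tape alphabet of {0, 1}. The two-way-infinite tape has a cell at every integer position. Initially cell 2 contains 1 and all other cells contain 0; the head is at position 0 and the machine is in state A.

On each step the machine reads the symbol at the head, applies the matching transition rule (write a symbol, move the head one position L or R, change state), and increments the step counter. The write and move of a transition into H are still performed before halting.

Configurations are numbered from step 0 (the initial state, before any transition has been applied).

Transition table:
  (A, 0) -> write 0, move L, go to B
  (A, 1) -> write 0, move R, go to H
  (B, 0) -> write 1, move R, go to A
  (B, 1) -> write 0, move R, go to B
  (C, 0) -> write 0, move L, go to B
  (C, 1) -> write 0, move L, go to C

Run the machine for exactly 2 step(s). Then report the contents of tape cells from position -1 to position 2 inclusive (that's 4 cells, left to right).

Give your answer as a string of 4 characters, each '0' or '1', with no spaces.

Step 1: in state A at pos 0, read 0 -> (A,0)->write 0,move L,goto B. Now: state=B, head=-1, tape[-2..3]=000010 (head:  ^)
Step 2: in state B at pos -1, read 0 -> (B,0)->write 1,move R,goto A. Now: state=A, head=0, tape[-2..3]=010010 (head:   ^)

Answer: 1001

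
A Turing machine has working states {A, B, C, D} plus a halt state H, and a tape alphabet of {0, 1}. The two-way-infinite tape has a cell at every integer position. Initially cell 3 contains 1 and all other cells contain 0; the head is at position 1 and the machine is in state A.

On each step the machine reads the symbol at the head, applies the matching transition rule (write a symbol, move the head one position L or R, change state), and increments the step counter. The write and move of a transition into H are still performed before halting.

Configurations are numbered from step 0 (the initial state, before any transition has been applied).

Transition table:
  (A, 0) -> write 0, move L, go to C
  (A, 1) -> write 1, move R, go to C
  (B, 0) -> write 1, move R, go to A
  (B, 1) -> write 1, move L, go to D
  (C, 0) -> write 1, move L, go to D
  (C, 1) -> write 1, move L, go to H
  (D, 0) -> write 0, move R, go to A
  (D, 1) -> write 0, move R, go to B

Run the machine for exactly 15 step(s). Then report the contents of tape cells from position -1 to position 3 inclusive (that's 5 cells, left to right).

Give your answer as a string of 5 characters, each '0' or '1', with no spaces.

Step 1: in state A at pos 1, read 0 -> (A,0)->write 0,move L,goto C. Now: state=C, head=0, tape[-1..4]=000010 (head:  ^)
Step 2: in state C at pos 0, read 0 -> (C,0)->write 1,move L,goto D. Now: state=D, head=-1, tape[-2..4]=0010010 (head:  ^)
Step 3: in state D at pos -1, read 0 -> (D,0)->write 0,move R,goto A. Now: state=A, head=0, tape[-2..4]=0010010 (head:   ^)
Step 4: in state A at pos 0, read 1 -> (A,1)->write 1,move R,goto C. Now: state=C, head=1, tape[-2..4]=0010010 (head:    ^)
Step 5: in state C at pos 1, read 0 -> (C,0)->write 1,move L,goto D. Now: state=D, head=0, tape[-2..4]=0011010 (head:   ^)
Step 6: in state D at pos 0, read 1 -> (D,1)->write 0,move R,goto B. Now: state=B, head=1, tape[-2..4]=0001010 (head:    ^)
Step 7: in state B at pos 1, read 1 -> (B,1)->write 1,move L,goto D. Now: state=D, head=0, tape[-2..4]=0001010 (head:   ^)
Step 8: in state D at pos 0, read 0 -> (D,0)->write 0,move R,goto A. Now: state=A, head=1, tape[-2..4]=0001010 (head:    ^)
Step 9: in state A at pos 1, read 1 -> (A,1)->write 1,move R,goto C. Now: state=C, head=2, tape[-2..4]=0001010 (head:     ^)
Step 10: in state C at pos 2, read 0 -> (C,0)->write 1,move L,goto D. Now: state=D, head=1, tape[-2..4]=0001110 (head:    ^)
Step 11: in state D at pos 1, read 1 -> (D,1)->write 0,move R,goto B. Now: state=B, head=2, tape[-2..4]=0000110 (head:     ^)
Step 12: in state B at pos 2, read 1 -> (B,1)->write 1,move L,goto D. Now: state=D, head=1, tape[-2..4]=0000110 (head:    ^)
Step 13: in state D at pos 1, read 0 -> (D,0)->write 0,move R,goto A. Now: state=A, head=2, tape[-2..4]=0000110 (head:     ^)
Step 14: in state A at pos 2, read 1 -> (A,1)->write 1,move R,goto C. Now: state=C, head=3, tape[-2..4]=0000110 (head:      ^)
Step 15: in state C at pos 3, read 1 -> (C,1)->write 1,move L,goto H. Now: state=H, head=2, tape[-2..4]=0000110 (head:     ^)

Answer: 00011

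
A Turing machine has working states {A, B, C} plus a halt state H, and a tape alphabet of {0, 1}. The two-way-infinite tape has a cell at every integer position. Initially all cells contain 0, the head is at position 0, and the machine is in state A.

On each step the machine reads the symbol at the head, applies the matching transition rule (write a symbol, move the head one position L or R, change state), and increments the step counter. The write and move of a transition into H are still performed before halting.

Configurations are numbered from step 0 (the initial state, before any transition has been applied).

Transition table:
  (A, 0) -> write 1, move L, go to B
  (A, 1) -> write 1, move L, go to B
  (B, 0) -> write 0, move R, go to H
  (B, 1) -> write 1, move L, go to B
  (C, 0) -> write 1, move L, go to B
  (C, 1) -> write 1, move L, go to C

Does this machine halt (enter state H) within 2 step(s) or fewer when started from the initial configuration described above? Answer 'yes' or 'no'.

Answer: yes

Derivation:
Step 1: in state A at pos 0, read 0 -> (A,0)->write 1,move L,goto B. Now: state=B, head=-1, tape[-2..1]=0010 (head:  ^)
Step 2: in state B at pos -1, read 0 -> (B,0)->write 0,move R,goto H. Now: state=H, head=0, tape[-2..1]=0010 (head:   ^)
State H reached at step 2; 2 <= 2 -> yes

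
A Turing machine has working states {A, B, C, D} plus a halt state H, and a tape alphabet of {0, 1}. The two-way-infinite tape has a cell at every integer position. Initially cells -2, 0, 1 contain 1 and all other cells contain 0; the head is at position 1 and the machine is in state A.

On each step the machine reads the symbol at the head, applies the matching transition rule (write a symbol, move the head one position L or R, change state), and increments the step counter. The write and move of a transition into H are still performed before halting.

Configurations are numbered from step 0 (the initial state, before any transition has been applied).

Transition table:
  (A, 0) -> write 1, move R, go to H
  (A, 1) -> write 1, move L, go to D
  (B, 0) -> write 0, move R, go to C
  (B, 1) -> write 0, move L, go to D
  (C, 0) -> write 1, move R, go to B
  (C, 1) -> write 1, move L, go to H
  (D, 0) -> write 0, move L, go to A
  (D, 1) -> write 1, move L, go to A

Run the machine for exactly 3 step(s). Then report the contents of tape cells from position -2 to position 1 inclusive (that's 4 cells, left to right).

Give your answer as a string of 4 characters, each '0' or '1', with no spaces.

Step 1: in state A at pos 1, read 1 -> (A,1)->write 1,move L,goto D. Now: state=D, head=0, tape[-3..2]=010110 (head:    ^)
Step 2: in state D at pos 0, read 1 -> (D,1)->write 1,move L,goto A. Now: state=A, head=-1, tape[-3..2]=010110 (head:   ^)
Step 3: in state A at pos -1, read 0 -> (A,0)->write 1,move R,goto H. Now: state=H, head=0, tape[-3..2]=011110 (head:    ^)

Answer: 1111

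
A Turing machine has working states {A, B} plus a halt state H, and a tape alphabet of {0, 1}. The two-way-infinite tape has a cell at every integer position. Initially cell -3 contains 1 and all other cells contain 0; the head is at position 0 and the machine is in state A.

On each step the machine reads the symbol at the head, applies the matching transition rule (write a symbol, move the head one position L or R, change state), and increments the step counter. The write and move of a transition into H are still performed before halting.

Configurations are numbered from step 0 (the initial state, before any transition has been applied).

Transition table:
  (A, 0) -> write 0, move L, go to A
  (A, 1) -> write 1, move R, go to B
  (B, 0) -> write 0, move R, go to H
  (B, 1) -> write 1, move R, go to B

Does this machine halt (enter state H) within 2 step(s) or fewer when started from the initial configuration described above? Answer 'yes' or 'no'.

Step 1: in state A at pos 0, read 0 -> (A,0)->write 0,move L,goto A. Now: state=A, head=-1, tape[-4..1]=010000 (head:    ^)
Step 2: in state A at pos -1, read 0 -> (A,0)->write 0,move L,goto A. Now: state=A, head=-2, tape[-4..1]=010000 (head:   ^)
After 2 step(s): state = A (not H) -> not halted within 2 -> no

Answer: no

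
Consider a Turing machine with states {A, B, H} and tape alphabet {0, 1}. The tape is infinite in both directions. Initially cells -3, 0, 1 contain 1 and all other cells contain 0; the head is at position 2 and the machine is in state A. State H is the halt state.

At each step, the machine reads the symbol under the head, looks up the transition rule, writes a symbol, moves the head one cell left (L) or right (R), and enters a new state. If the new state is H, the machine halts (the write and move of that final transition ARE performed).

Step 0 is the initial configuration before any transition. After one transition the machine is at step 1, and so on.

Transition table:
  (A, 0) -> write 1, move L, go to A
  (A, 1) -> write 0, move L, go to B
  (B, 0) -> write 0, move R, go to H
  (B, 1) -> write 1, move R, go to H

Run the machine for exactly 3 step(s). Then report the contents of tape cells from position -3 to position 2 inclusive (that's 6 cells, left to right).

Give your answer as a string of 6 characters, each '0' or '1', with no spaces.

Answer: 100101

Derivation:
Step 1: in state A at pos 2, read 0 -> (A,0)->write 1,move L,goto A. Now: state=A, head=1, tape[-4..3]=01001110 (head:      ^)
Step 2: in state A at pos 1, read 1 -> (A,1)->write 0,move L,goto B. Now: state=B, head=0, tape[-4..3]=01001010 (head:     ^)
Step 3: in state B at pos 0, read 1 -> (B,1)->write 1,move R,goto H. Now: state=H, head=1, tape[-4..3]=01001010 (head:      ^)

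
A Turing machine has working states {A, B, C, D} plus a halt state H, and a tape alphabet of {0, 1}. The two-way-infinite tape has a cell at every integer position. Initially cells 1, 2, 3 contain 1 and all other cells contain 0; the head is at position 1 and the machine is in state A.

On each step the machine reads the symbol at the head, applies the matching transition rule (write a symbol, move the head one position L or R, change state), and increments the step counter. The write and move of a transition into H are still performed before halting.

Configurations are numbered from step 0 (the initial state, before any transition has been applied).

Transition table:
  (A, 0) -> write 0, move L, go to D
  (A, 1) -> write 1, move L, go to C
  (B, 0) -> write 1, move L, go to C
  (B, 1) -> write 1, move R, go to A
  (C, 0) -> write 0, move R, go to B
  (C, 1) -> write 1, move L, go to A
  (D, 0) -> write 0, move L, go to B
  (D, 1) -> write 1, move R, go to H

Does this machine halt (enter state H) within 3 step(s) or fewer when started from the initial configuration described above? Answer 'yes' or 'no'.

Answer: no

Derivation:
Step 1: in state A at pos 1, read 1 -> (A,1)->write 1,move L,goto C. Now: state=C, head=0, tape[-1..4]=001110 (head:  ^)
Step 2: in state C at pos 0, read 0 -> (C,0)->write 0,move R,goto B. Now: state=B, head=1, tape[-1..4]=001110 (head:   ^)
Step 3: in state B at pos 1, read 1 -> (B,1)->write 1,move R,goto A. Now: state=A, head=2, tape[-1..4]=001110 (head:    ^)
After 3 step(s): state = A (not H) -> not halted within 3 -> no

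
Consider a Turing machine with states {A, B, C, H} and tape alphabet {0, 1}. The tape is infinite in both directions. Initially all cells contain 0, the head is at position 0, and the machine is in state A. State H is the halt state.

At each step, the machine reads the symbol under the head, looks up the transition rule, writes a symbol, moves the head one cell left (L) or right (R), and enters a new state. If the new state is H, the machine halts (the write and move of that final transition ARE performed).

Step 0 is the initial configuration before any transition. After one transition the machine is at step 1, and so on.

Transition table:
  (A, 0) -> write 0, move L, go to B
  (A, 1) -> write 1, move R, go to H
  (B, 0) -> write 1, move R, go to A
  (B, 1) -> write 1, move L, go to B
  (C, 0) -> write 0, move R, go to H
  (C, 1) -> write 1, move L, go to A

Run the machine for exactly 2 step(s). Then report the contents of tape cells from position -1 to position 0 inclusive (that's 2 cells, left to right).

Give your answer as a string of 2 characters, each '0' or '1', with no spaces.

Step 1: in state A at pos 0, read 0 -> (A,0)->write 0,move L,goto B. Now: state=B, head=-1, tape[-2..1]=0000 (head:  ^)
Step 2: in state B at pos -1, read 0 -> (B,0)->write 1,move R,goto A. Now: state=A, head=0, tape[-2..1]=0100 (head:   ^)

Answer: 10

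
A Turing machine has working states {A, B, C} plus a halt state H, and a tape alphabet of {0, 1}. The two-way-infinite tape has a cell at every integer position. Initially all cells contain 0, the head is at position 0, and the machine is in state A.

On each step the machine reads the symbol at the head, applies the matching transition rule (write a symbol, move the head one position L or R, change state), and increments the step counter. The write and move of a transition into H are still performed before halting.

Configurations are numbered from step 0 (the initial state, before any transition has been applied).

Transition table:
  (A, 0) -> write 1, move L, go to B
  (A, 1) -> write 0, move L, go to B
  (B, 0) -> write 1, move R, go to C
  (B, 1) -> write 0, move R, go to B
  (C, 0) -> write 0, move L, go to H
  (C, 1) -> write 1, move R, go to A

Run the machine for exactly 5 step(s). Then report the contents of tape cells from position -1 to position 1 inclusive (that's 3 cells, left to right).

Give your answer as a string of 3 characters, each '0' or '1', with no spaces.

Answer: 101

Derivation:
Step 1: in state A at pos 0, read 0 -> (A,0)->write 1,move L,goto B. Now: state=B, head=-1, tape[-2..1]=0010 (head:  ^)
Step 2: in state B at pos -1, read 0 -> (B,0)->write 1,move R,goto C. Now: state=C, head=0, tape[-2..1]=0110 (head:   ^)
Step 3: in state C at pos 0, read 1 -> (C,1)->write 1,move R,goto A. Now: state=A, head=1, tape[-2..2]=01100 (head:    ^)
Step 4: in state A at pos 1, read 0 -> (A,0)->write 1,move L,goto B. Now: state=B, head=0, tape[-2..2]=01110 (head:   ^)
Step 5: in state B at pos 0, read 1 -> (B,1)->write 0,move R,goto B. Now: state=B, head=1, tape[-2..2]=01010 (head:    ^)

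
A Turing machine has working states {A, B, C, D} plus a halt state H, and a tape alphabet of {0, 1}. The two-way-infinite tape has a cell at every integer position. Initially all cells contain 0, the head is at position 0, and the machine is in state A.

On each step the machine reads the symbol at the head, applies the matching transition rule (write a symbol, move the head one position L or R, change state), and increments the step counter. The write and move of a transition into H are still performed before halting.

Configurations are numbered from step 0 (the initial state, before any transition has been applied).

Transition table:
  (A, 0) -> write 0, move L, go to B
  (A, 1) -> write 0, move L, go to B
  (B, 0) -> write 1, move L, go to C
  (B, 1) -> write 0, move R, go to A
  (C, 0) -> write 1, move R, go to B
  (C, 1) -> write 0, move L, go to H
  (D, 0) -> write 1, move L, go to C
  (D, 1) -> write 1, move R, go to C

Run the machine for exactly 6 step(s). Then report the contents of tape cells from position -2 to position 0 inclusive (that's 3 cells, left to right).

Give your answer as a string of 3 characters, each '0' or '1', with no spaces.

Step 1: in state A at pos 0, read 0 -> (A,0)->write 0,move L,goto B. Now: state=B, head=-1, tape[-2..1]=0000 (head:  ^)
Step 2: in state B at pos -1, read 0 -> (B,0)->write 1,move L,goto C. Now: state=C, head=-2, tape[-3..1]=00100 (head:  ^)
Step 3: in state C at pos -2, read 0 -> (C,0)->write 1,move R,goto B. Now: state=B, head=-1, tape[-3..1]=01100 (head:   ^)
Step 4: in state B at pos -1, read 1 -> (B,1)->write 0,move R,goto A. Now: state=A, head=0, tape[-3..1]=01000 (head:    ^)
Step 5: in state A at pos 0, read 0 -> (A,0)->write 0,move L,goto B. Now: state=B, head=-1, tape[-3..1]=01000 (head:   ^)
Step 6: in state B at pos -1, read 0 -> (B,0)->write 1,move L,goto C. Now: state=C, head=-2, tape[-3..1]=01100 (head:  ^)

Answer: 110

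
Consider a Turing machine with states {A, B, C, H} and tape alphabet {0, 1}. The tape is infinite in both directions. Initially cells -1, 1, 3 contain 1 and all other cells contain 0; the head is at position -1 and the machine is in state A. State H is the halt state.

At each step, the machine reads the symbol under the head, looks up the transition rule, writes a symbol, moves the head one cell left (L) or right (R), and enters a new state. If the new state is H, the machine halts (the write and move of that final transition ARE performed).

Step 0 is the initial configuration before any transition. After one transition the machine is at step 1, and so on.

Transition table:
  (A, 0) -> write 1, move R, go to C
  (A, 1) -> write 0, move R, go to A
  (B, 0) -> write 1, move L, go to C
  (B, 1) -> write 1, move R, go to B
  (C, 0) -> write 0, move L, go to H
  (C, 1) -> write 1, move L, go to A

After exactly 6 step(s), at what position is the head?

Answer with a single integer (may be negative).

Answer: 3

Derivation:
Step 1: in state A at pos -1, read 1 -> (A,1)->write 0,move R,goto A. Now: state=A, head=0, tape[-2..4]=0001010 (head:   ^)
Step 2: in state A at pos 0, read 0 -> (A,0)->write 1,move R,goto C. Now: state=C, head=1, tape[-2..4]=0011010 (head:    ^)
Step 3: in state C at pos 1, read 1 -> (C,1)->write 1,move L,goto A. Now: state=A, head=0, tape[-2..4]=0011010 (head:   ^)
Step 4: in state A at pos 0, read 1 -> (A,1)->write 0,move R,goto A. Now: state=A, head=1, tape[-2..4]=0001010 (head:    ^)
Step 5: in state A at pos 1, read 1 -> (A,1)->write 0,move R,goto A. Now: state=A, head=2, tape[-2..4]=0000010 (head:     ^)
Step 6: in state A at pos 2, read 0 -> (A,0)->write 1,move R,goto C. Now: state=C, head=3, tape[-2..4]=0000110 (head:      ^)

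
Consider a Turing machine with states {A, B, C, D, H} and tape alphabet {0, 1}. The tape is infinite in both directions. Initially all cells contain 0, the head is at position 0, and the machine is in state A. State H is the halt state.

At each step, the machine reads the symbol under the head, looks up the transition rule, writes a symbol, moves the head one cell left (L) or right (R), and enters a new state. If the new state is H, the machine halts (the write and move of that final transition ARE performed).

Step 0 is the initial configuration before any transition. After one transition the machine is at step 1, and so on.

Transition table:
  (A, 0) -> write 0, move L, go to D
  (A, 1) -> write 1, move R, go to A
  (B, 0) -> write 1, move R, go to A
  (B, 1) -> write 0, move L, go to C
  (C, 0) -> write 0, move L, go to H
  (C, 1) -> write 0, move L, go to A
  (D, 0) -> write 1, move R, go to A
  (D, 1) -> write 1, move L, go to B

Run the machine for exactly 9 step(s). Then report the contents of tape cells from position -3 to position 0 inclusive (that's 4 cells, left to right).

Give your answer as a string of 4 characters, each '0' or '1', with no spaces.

Answer: 0010

Derivation:
Step 1: in state A at pos 0, read 0 -> (A,0)->write 0,move L,goto D. Now: state=D, head=-1, tape[-2..1]=0000 (head:  ^)
Step 2: in state D at pos -1, read 0 -> (D,0)->write 1,move R,goto A. Now: state=A, head=0, tape[-2..1]=0100 (head:   ^)
Step 3: in state A at pos 0, read 0 -> (A,0)->write 0,move L,goto D. Now: state=D, head=-1, tape[-2..1]=0100 (head:  ^)
Step 4: in state D at pos -1, read 1 -> (D,1)->write 1,move L,goto B. Now: state=B, head=-2, tape[-3..1]=00100 (head:  ^)
Step 5: in state B at pos -2, read 0 -> (B,0)->write 1,move R,goto A. Now: state=A, head=-1, tape[-3..1]=01100 (head:   ^)
Step 6: in state A at pos -1, read 1 -> (A,1)->write 1,move R,goto A. Now: state=A, head=0, tape[-3..1]=01100 (head:    ^)
Step 7: in state A at pos 0, read 0 -> (A,0)->write 0,move L,goto D. Now: state=D, head=-1, tape[-3..1]=01100 (head:   ^)
Step 8: in state D at pos -1, read 1 -> (D,1)->write 1,move L,goto B. Now: state=B, head=-2, tape[-3..1]=01100 (head:  ^)
Step 9: in state B at pos -2, read 1 -> (B,1)->write 0,move L,goto C. Now: state=C, head=-3, tape[-4..1]=000100 (head:  ^)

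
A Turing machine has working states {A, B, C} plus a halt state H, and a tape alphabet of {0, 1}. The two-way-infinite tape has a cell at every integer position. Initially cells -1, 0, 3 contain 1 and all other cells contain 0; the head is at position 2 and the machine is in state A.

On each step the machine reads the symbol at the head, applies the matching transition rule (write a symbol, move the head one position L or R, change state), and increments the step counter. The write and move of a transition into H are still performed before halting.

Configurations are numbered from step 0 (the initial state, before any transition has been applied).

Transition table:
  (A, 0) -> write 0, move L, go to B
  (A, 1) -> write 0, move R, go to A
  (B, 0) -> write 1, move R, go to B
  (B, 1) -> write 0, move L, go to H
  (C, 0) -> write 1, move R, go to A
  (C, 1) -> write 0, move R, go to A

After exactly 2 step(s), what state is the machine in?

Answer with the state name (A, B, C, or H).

Answer: B

Derivation:
Step 1: in state A at pos 2, read 0 -> (A,0)->write 0,move L,goto B. Now: state=B, head=1, tape[-2..4]=0110010 (head:    ^)
Step 2: in state B at pos 1, read 0 -> (B,0)->write 1,move R,goto B. Now: state=B, head=2, tape[-2..4]=0111010 (head:     ^)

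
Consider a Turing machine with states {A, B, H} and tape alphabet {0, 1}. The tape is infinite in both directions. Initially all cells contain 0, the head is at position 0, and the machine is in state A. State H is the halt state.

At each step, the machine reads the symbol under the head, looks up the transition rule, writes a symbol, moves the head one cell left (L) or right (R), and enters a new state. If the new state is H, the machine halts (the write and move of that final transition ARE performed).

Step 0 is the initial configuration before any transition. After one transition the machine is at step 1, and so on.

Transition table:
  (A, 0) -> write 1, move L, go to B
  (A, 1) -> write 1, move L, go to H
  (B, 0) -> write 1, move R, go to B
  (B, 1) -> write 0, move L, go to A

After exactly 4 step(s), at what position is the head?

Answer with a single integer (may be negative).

Step 1: in state A at pos 0, read 0 -> (A,0)->write 1,move L,goto B. Now: state=B, head=-1, tape[-2..1]=0010 (head:  ^)
Step 2: in state B at pos -1, read 0 -> (B,0)->write 1,move R,goto B. Now: state=B, head=0, tape[-2..1]=0110 (head:   ^)
Step 3: in state B at pos 0, read 1 -> (B,1)->write 0,move L,goto A. Now: state=A, head=-1, tape[-2..1]=0100 (head:  ^)
Step 4: in state A at pos -1, read 1 -> (A,1)->write 1,move L,goto H. Now: state=H, head=-2, tape[-3..1]=00100 (head:  ^)

Answer: -2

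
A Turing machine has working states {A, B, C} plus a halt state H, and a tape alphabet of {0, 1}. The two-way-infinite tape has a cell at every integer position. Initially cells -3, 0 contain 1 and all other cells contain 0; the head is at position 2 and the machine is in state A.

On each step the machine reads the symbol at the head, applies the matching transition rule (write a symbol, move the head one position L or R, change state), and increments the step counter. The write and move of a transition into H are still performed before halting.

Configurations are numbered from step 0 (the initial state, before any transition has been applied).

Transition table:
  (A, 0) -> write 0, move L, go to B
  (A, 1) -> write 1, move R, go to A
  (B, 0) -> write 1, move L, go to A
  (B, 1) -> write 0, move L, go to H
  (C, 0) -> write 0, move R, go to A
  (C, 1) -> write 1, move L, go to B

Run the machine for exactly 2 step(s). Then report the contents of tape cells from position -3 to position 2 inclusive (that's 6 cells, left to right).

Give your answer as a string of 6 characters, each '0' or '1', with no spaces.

Answer: 100110

Derivation:
Step 1: in state A at pos 2, read 0 -> (A,0)->write 0,move L,goto B. Now: state=B, head=1, tape[-4..3]=01001000 (head:      ^)
Step 2: in state B at pos 1, read 0 -> (B,0)->write 1,move L,goto A. Now: state=A, head=0, tape[-4..3]=01001100 (head:     ^)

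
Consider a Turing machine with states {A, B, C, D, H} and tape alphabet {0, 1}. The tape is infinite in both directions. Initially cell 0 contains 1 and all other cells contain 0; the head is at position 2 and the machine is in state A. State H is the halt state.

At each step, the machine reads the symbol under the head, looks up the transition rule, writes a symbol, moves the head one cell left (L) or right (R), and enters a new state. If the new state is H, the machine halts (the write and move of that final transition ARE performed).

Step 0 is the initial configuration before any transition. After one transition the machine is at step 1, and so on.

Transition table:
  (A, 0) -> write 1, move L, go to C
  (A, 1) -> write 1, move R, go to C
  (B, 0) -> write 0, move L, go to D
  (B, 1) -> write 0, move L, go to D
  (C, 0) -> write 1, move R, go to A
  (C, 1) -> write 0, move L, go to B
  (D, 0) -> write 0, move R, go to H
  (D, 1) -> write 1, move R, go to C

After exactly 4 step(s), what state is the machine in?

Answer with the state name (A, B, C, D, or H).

Step 1: in state A at pos 2, read 0 -> (A,0)->write 1,move L,goto C. Now: state=C, head=1, tape[-1..3]=01010 (head:   ^)
Step 2: in state C at pos 1, read 0 -> (C,0)->write 1,move R,goto A. Now: state=A, head=2, tape[-1..3]=01110 (head:    ^)
Step 3: in state A at pos 2, read 1 -> (A,1)->write 1,move R,goto C. Now: state=C, head=3, tape[-1..4]=011100 (head:     ^)
Step 4: in state C at pos 3, read 0 -> (C,0)->write 1,move R,goto A. Now: state=A, head=4, tape[-1..5]=0111100 (head:      ^)

Answer: A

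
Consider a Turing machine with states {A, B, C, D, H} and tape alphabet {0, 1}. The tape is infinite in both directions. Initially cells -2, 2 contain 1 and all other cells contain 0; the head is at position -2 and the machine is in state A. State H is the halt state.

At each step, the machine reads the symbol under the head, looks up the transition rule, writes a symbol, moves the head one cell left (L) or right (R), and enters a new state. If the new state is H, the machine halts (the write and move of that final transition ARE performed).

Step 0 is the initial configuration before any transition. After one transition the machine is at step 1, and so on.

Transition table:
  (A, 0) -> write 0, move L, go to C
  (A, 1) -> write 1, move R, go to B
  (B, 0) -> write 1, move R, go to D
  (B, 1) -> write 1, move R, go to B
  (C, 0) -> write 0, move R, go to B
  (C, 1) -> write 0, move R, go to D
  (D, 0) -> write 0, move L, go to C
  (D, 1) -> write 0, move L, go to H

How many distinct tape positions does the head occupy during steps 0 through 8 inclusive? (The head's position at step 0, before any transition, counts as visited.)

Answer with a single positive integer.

Step 1: in state A at pos -2, read 1 -> (A,1)->write 1,move R,goto B. Now: state=B, head=-1, tape[-3..3]=0100010 (head:   ^)
Step 2: in state B at pos -1, read 0 -> (B,0)->write 1,move R,goto D. Now: state=D, head=0, tape[-3..3]=0110010 (head:    ^)
Step 3: in state D at pos 0, read 0 -> (D,0)->write 0,move L,goto C. Now: state=C, head=-1, tape[-3..3]=0110010 (head:   ^)
Step 4: in state C at pos -1, read 1 -> (C,1)->write 0,move R,goto D. Now: state=D, head=0, tape[-3..3]=0100010 (head:    ^)
Step 5: in state D at pos 0, read 0 -> (D,0)->write 0,move L,goto C. Now: state=C, head=-1, tape[-3..3]=0100010 (head:   ^)
Step 6: in state C at pos -1, read 0 -> (C,0)->write 0,move R,goto B. Now: state=B, head=0, tape[-3..3]=0100010 (head:    ^)
Step 7: in state B at pos 0, read 0 -> (B,0)->write 1,move R,goto D. Now: state=D, head=1, tape[-3..3]=0101010 (head:     ^)
Step 8: in state D at pos 1, read 0 -> (D,0)->write 0,move L,goto C. Now: state=C, head=0, tape[-3..3]=0101010 (head:    ^)
Head positions at steps 0..8: starting at -2, distinct positions visited = {-2, -1, 0, 1} -> 4 position(s)

Answer: 4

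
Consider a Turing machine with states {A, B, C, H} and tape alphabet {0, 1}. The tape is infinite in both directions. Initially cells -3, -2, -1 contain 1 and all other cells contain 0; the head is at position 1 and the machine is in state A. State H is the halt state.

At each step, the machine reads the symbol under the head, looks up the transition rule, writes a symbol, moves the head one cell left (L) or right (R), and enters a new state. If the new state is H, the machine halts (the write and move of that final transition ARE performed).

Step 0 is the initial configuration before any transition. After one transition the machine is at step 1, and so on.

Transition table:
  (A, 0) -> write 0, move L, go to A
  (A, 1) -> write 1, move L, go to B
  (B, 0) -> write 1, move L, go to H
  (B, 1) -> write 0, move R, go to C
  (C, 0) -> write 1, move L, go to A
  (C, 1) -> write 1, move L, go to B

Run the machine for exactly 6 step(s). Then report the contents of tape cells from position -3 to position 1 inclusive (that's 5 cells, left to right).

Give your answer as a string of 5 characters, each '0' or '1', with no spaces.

Step 1: in state A at pos 1, read 0 -> (A,0)->write 0,move L,goto A. Now: state=A, head=0, tape[-4..2]=0111000 (head:     ^)
Step 2: in state A at pos 0, read 0 -> (A,0)->write 0,move L,goto A. Now: state=A, head=-1, tape[-4..2]=0111000 (head:    ^)
Step 3: in state A at pos -1, read 1 -> (A,1)->write 1,move L,goto B. Now: state=B, head=-2, tape[-4..2]=0111000 (head:   ^)
Step 4: in state B at pos -2, read 1 -> (B,1)->write 0,move R,goto C. Now: state=C, head=-1, tape[-4..2]=0101000 (head:    ^)
Step 5: in state C at pos -1, read 1 -> (C,1)->write 1,move L,goto B. Now: state=B, head=-2, tape[-4..2]=0101000 (head:   ^)
Step 6: in state B at pos -2, read 0 -> (B,0)->write 1,move L,goto H. Now: state=H, head=-3, tape[-4..2]=0111000 (head:  ^)

Answer: 11100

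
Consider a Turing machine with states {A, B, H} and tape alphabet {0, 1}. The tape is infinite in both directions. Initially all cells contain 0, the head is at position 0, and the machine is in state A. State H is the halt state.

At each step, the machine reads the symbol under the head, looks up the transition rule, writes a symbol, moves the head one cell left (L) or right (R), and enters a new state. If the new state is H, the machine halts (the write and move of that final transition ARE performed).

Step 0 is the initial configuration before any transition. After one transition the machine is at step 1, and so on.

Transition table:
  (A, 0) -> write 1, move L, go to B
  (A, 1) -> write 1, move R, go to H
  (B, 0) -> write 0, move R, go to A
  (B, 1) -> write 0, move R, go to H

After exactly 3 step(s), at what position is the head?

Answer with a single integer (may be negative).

Answer: 1

Derivation:
Step 1: in state A at pos 0, read 0 -> (A,0)->write 1,move L,goto B. Now: state=B, head=-1, tape[-2..1]=0010 (head:  ^)
Step 2: in state B at pos -1, read 0 -> (B,0)->write 0,move R,goto A. Now: state=A, head=0, tape[-2..1]=0010 (head:   ^)
Step 3: in state A at pos 0, read 1 -> (A,1)->write 1,move R,goto H. Now: state=H, head=1, tape[-2..2]=00100 (head:    ^)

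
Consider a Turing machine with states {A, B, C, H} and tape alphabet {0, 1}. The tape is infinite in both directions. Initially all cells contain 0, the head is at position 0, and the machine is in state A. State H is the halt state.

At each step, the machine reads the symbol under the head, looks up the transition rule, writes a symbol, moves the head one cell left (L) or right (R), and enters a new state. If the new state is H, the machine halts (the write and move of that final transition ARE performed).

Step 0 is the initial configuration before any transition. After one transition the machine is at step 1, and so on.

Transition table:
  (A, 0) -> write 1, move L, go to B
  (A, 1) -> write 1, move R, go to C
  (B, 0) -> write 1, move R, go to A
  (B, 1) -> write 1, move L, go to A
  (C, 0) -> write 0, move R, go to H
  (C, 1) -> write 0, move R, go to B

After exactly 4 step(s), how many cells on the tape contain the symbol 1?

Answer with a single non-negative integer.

Step 1: in state A at pos 0, read 0 -> (A,0)->write 1,move L,goto B. Now: state=B, head=-1, tape[-2..1]=0010 (head:  ^)
Step 2: in state B at pos -1, read 0 -> (B,0)->write 1,move R,goto A. Now: state=A, head=0, tape[-2..1]=0110 (head:   ^)
Step 3: in state A at pos 0, read 1 -> (A,1)->write 1,move R,goto C. Now: state=C, head=1, tape[-2..2]=01100 (head:    ^)
Step 4: in state C at pos 1, read 0 -> (C,0)->write 0,move R,goto H. Now: state=H, head=2, tape[-2..3]=011000 (head:     ^)
Cells containing 1 after step 4: {-1, 0} -> 2 cell(s)

Answer: 2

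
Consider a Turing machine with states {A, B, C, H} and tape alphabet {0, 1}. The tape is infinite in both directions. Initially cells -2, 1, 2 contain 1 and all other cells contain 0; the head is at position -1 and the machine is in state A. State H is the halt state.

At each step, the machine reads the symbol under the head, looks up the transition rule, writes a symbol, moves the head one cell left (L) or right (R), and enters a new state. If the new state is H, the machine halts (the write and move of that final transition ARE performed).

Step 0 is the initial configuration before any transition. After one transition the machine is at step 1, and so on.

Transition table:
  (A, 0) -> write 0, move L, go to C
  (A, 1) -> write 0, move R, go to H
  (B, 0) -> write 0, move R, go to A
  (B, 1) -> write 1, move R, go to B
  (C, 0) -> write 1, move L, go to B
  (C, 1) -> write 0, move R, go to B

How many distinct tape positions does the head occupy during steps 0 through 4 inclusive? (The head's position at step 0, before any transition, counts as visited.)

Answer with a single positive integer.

Step 1: in state A at pos -1, read 0 -> (A,0)->write 0,move L,goto C. Now: state=C, head=-2, tape[-3..3]=0100110 (head:  ^)
Step 2: in state C at pos -2, read 1 -> (C,1)->write 0,move R,goto B. Now: state=B, head=-1, tape[-3..3]=0000110 (head:   ^)
Step 3: in state B at pos -1, read 0 -> (B,0)->write 0,move R,goto A. Now: state=A, head=0, tape[-3..3]=0000110 (head:    ^)
Step 4: in state A at pos 0, read 0 -> (A,0)->write 0,move L,goto C. Now: state=C, head=-1, tape[-3..3]=0000110 (head:   ^)
Head positions at steps 0..4: starting at -1, distinct positions visited = {-2, -1, 0} -> 3 position(s)

Answer: 3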